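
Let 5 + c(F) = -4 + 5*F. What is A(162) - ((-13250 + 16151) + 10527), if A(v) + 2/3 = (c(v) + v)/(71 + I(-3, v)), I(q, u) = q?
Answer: -2736559/204 ≈ -13415.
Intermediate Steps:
c(F) = -9 + 5*F (c(F) = -5 + (-4 + 5*F) = -9 + 5*F)
A(v) = -163/204 + 3*v/34 (A(v) = -⅔ + ((-9 + 5*v) + v)/(71 - 3) = -⅔ + (-9 + 6*v)/68 = -⅔ + (-9 + 6*v)*(1/68) = -⅔ + (-9/68 + 3*v/34) = -163/204 + 3*v/34)
A(162) - ((-13250 + 16151) + 10527) = (-163/204 + (3/34)*162) - ((-13250 + 16151) + 10527) = (-163/204 + 243/17) - (2901 + 10527) = 2753/204 - 1*13428 = 2753/204 - 13428 = -2736559/204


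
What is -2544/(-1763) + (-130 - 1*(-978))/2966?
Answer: 4520264/2614529 ≈ 1.7289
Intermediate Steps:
-2544/(-1763) + (-130 - 1*(-978))/2966 = -2544*(-1/1763) + (-130 + 978)*(1/2966) = 2544/1763 + 848*(1/2966) = 2544/1763 + 424/1483 = 4520264/2614529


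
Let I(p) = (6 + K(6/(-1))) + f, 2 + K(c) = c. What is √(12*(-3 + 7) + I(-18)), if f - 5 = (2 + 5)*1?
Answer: √58 ≈ 7.6158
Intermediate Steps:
f = 12 (f = 5 + (2 + 5)*1 = 5 + 7*1 = 5 + 7 = 12)
K(c) = -2 + c
I(p) = 10 (I(p) = (6 + (-2 + 6/(-1))) + 12 = (6 + (-2 + 6*(-1))) + 12 = (6 + (-2 - 6)) + 12 = (6 - 8) + 12 = -2 + 12 = 10)
√(12*(-3 + 7) + I(-18)) = √(12*(-3 + 7) + 10) = √(12*4 + 10) = √(48 + 10) = √58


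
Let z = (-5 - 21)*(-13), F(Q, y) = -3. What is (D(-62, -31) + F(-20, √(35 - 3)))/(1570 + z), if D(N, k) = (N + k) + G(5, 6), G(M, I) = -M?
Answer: -101/1908 ≈ -0.052935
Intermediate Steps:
z = 338 (z = -26*(-13) = 338)
D(N, k) = -5 + N + k (D(N, k) = (N + k) - 1*5 = (N + k) - 5 = -5 + N + k)
(D(-62, -31) + F(-20, √(35 - 3)))/(1570 + z) = ((-5 - 62 - 31) - 3)/(1570 + 338) = (-98 - 3)/1908 = -101*1/1908 = -101/1908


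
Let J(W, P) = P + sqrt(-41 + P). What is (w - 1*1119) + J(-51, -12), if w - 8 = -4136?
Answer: -5259 + I*sqrt(53) ≈ -5259.0 + 7.2801*I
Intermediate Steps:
w = -4128 (w = 8 - 4136 = -4128)
(w - 1*1119) + J(-51, -12) = (-4128 - 1*1119) + (-12 + sqrt(-41 - 12)) = (-4128 - 1119) + (-12 + sqrt(-53)) = -5247 + (-12 + I*sqrt(53)) = -5259 + I*sqrt(53)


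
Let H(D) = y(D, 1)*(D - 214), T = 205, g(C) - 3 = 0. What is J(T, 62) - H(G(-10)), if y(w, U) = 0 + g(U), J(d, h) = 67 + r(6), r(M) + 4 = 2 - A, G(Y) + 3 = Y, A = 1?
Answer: 745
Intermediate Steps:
g(C) = 3 (g(C) = 3 + 0 = 3)
G(Y) = -3 + Y
r(M) = -3 (r(M) = -4 + (2 - 1*1) = -4 + (2 - 1) = -4 + 1 = -3)
J(d, h) = 64 (J(d, h) = 67 - 3 = 64)
y(w, U) = 3 (y(w, U) = 0 + 3 = 3)
H(D) = -642 + 3*D (H(D) = 3*(D - 214) = 3*(-214 + D) = -642 + 3*D)
J(T, 62) - H(G(-10)) = 64 - (-642 + 3*(-3 - 10)) = 64 - (-642 + 3*(-13)) = 64 - (-642 - 39) = 64 - 1*(-681) = 64 + 681 = 745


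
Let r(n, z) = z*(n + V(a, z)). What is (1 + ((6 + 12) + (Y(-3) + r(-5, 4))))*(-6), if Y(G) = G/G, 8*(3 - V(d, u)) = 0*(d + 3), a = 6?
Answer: -72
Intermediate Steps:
V(d, u) = 3 (V(d, u) = 3 - 0*(d + 3) = 3 - 0*(3 + d) = 3 - 1/8*0 = 3 + 0 = 3)
Y(G) = 1
r(n, z) = z*(3 + n) (r(n, z) = z*(n + 3) = z*(3 + n))
(1 + ((6 + 12) + (Y(-3) + r(-5, 4))))*(-6) = (1 + ((6 + 12) + (1 + 4*(3 - 5))))*(-6) = (1 + (18 + (1 + 4*(-2))))*(-6) = (1 + (18 + (1 - 8)))*(-6) = (1 + (18 - 7))*(-6) = (1 + 11)*(-6) = 12*(-6) = -72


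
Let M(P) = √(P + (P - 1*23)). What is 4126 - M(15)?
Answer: 4126 - √7 ≈ 4123.4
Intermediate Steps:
M(P) = √(-23 + 2*P) (M(P) = √(P + (P - 23)) = √(P + (-23 + P)) = √(-23 + 2*P))
4126 - M(15) = 4126 - √(-23 + 2*15) = 4126 - √(-23 + 30) = 4126 - √7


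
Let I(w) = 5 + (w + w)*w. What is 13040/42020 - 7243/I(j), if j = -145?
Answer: 12202317/88357555 ≈ 0.13810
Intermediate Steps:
I(w) = 5 + 2*w² (I(w) = 5 + (2*w)*w = 5 + 2*w²)
13040/42020 - 7243/I(j) = 13040/42020 - 7243/(5 + 2*(-145)²) = 13040*(1/42020) - 7243/(5 + 2*21025) = 652/2101 - 7243/(5 + 42050) = 652/2101 - 7243/42055 = 12202317/88357555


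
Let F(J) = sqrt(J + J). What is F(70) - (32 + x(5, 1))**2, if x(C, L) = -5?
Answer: -729 + 2*sqrt(35) ≈ -717.17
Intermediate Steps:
F(J) = sqrt(2)*sqrt(J) (F(J) = sqrt(2*J) = sqrt(2)*sqrt(J))
F(70) - (32 + x(5, 1))**2 = sqrt(2)*sqrt(70) - (32 - 5)**2 = 2*sqrt(35) - 1*27**2 = 2*sqrt(35) - 1*729 = 2*sqrt(35) - 729 = -729 + 2*sqrt(35)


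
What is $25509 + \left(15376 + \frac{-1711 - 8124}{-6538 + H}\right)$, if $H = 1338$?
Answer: $\frac{42522367}{1040} \approx 40887.0$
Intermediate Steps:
$25509 + \left(15376 + \frac{-1711 - 8124}{-6538 + H}\right) = 25509 + \left(15376 + \frac{-1711 - 8124}{-6538 + 1338}\right) = 25509 + \left(15376 - \frac{9835}{-5200}\right) = 25509 + \left(15376 - - \frac{1967}{1040}\right) = 25509 + \left(15376 + \frac{1967}{1040}\right) = 25509 + \frac{15993007}{1040} = \frac{42522367}{1040}$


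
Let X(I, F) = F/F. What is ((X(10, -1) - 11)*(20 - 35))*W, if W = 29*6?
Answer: 26100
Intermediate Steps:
W = 174
X(I, F) = 1
((X(10, -1) - 11)*(20 - 35))*W = ((1 - 11)*(20 - 35))*174 = -10*(-15)*174 = 150*174 = 26100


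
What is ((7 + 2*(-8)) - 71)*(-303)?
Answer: 24240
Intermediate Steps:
((7 + 2*(-8)) - 71)*(-303) = ((7 - 16) - 71)*(-303) = (-9 - 71)*(-303) = -80*(-303) = 24240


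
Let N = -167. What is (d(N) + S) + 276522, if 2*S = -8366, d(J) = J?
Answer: 272172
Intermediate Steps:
S = -4183 (S = (1/2)*(-8366) = -4183)
(d(N) + S) + 276522 = (-167 - 4183) + 276522 = -4350 + 276522 = 272172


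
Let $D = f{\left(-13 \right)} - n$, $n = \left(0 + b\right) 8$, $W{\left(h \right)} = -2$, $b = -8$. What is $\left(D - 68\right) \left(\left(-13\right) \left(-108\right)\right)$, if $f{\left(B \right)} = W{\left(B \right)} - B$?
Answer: $9828$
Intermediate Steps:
$f{\left(B \right)} = -2 - B$
$n = -64$ ($n = \left(0 - 8\right) 8 = \left(-8\right) 8 = -64$)
$D = 75$ ($D = \left(-2 - -13\right) - -64 = \left(-2 + 13\right) + 64 = 11 + 64 = 75$)
$\left(D - 68\right) \left(\left(-13\right) \left(-108\right)\right) = \left(75 - 68\right) \left(\left(-13\right) \left(-108\right)\right) = 7 \cdot 1404 = 9828$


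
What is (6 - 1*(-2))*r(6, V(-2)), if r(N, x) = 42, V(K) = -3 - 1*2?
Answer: 336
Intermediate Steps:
V(K) = -5 (V(K) = -3 - 2 = -5)
(6 - 1*(-2))*r(6, V(-2)) = (6 - 1*(-2))*42 = (6 + 2)*42 = 8*42 = 336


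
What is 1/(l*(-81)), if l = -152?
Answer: 1/12312 ≈ 8.1222e-5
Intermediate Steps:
1/(l*(-81)) = 1/(-152*(-81)) = 1/12312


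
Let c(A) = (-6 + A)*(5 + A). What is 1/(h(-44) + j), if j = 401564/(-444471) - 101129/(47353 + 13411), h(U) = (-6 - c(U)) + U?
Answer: -27007835844/54085021230655 ≈ -0.00049936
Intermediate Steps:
h(U) = 24 - U² + 2*U (h(U) = (-6 - (-30 + U² - U)) + U = (-6 + (30 + U - U²)) + U = (24 + U - U²) + U = 24 - U² + 2*U)
j = -69349542655/27007835844 (j = 401564*(-1/444471) - 101129/60764 = -401564/444471 - 101129*1/60764 = -401564/444471 - 101129/60764 = -69349542655/27007835844 ≈ -2.5678)
1/(h(-44) + j) = 1/((24 - 1*(-44)² + 2*(-44)) - 69349542655/27007835844) = 1/((24 - 1*1936 - 88) - 69349542655/27007835844) = 1/((24 - 1936 - 88) - 69349542655/27007835844) = 1/(-2000 - 69349542655/27007835844) = 1/(-54085021230655/27007835844) = -27007835844/54085021230655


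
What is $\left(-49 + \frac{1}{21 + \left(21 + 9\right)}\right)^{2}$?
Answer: $\frac{6240004}{2601} \approx 2399.1$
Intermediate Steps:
$\left(-49 + \frac{1}{21 + \left(21 + 9\right)}\right)^{2} = \left(-49 + \frac{1}{21 + 30}\right)^{2} = \left(-49 + \frac{1}{51}\right)^{2} = \left(- \frac{2498}{51}\right)^{2} = \frac{6240004}{2601}$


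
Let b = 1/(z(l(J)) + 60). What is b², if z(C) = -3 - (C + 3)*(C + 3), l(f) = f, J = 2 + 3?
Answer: 1/49 ≈ 0.020408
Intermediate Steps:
J = 5
z(C) = -3 - (3 + C)² (z(C) = -3 - (3 + C)*(3 + C) = -3 - (3 + C)²)
b = -⅐ (b = 1/((-3 - (3 + 5)²) + 60) = 1/((-3 - 1*8²) + 60) = 1/((-3 - 1*64) + 60) = 1/((-3 - 64) + 60) = 1/(-67 + 60) = 1/(-7) = -⅐ ≈ -0.14286)
b² = (-⅐)² = 1/49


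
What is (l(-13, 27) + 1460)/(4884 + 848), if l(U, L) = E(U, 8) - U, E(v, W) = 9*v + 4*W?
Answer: 347/1433 ≈ 0.24215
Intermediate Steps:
E(v, W) = 4*W + 9*v
l(U, L) = 32 + 8*U (l(U, L) = (4*8 + 9*U) - U = (32 + 9*U) - U = 32 + 8*U)
(l(-13, 27) + 1460)/(4884 + 848) = ((32 + 8*(-13)) + 1460)/(4884 + 848) = ((32 - 104) + 1460)/5732 = (-72 + 1460)*(1/5732) = 1388*(1/5732) = 347/1433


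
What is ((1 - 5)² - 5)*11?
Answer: 121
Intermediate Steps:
((1 - 5)² - 5)*11 = ((-4)² - 5)*11 = (16 - 5)*11 = 11*11 = 121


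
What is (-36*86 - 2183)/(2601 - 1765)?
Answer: -5279/836 ≈ -6.3146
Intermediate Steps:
(-36*86 - 2183)/(2601 - 1765) = (-3096 - 2183)/836 = -5279*1/836 = -5279/836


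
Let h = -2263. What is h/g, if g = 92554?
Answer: -2263/92554 ≈ -0.024451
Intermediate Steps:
h/g = -2263/92554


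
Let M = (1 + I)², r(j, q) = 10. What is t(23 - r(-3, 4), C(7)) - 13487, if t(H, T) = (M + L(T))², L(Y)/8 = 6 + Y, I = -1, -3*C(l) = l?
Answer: -113639/9 ≈ -12627.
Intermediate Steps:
C(l) = -l/3
L(Y) = 48 + 8*Y (L(Y) = 8*(6 + Y) = 48 + 8*Y)
M = 0 (M = (1 - 1)² = 0² = 0)
t(H, T) = (48 + 8*T)² (t(H, T) = (0 + (48 + 8*T))² = (48 + 8*T)²)
t(23 - r(-3, 4), C(7)) - 13487 = 64*(6 - ⅓*7)² - 13487 = 64*(6 - 7/3)² - 13487 = 64*(11/3)² - 13487 = 64*(121/9) - 13487 = 7744/9 - 13487 = -113639/9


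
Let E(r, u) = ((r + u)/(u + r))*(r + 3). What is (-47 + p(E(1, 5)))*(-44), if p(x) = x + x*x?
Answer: 1188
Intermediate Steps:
E(r, u) = 3 + r (E(r, u) = ((r + u)/(r + u))*(3 + r) = 1*(3 + r) = 3 + r)
p(x) = x + x²
(-47 + p(E(1, 5)))*(-44) = (-47 + (3 + 1)*(1 + (3 + 1)))*(-44) = (-47 + 4*(1 + 4))*(-44) = (-47 + 4*5)*(-44) = (-47 + 20)*(-44) = -27*(-44) = 1188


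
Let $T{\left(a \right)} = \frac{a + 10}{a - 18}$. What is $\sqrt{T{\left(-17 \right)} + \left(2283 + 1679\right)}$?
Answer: $\frac{\sqrt{99055}}{5} \approx 62.946$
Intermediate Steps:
$T{\left(a \right)} = \frac{10 + a}{-18 + a}$
$\sqrt{T{\left(-17 \right)} + \left(2283 + 1679\right)} = \sqrt{\frac{10 - 17}{-18 - 17} + \left(2283 + 1679\right)} = \sqrt{\frac{1}{-35} \left(-7\right) + 3962} = \sqrt{\left(- \frac{1}{35}\right) \left(-7\right) + 3962} = \sqrt{\frac{1}{5} + 3962} = \sqrt{\frac{19811}{5}} = \frac{\sqrt{99055}}{5}$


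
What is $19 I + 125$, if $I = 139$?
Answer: $2766$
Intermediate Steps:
$19 I + 125 = 19 \cdot 139 + 125 = 2641 + 125 = 2766$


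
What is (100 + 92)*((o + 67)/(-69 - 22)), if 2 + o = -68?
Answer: 576/91 ≈ 6.3297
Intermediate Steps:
o = -70 (o = -2 - 68 = -70)
(100 + 92)*((o + 67)/(-69 - 22)) = (100 + 92)*((-70 + 67)/(-69 - 22)) = 192*(-3/(-91)) = 192*(-3*(-1/91)) = 192*(3/91) = 576/91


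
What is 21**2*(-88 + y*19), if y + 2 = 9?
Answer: 19845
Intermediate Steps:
y = 7 (y = -2 + 9 = 7)
21**2*(-88 + y*19) = 21**2*(-88 + 7*19) = 441*(-88 + 133) = 441*45 = 19845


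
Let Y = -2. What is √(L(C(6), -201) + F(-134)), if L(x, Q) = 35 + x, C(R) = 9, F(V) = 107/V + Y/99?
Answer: √844370582/4422 ≈ 6.5712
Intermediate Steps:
F(V) = -2/99 + 107/V (F(V) = 107/V - 2/99 = -2/99 + 107/V)
√(L(C(6), -201) + F(-134)) = √((35 + 9) + (-2/99 + 107/(-134))) = √(44 + (-2/99 + 107*(-1/134))) = √(44 + (-2/99 - 107/134)) = √(44 - 10861/13266) = √(572843/13266) = √844370582/4422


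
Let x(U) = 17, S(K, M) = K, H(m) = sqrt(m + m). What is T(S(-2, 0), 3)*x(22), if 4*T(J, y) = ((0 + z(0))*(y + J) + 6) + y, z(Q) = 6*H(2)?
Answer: 357/4 ≈ 89.250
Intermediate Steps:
H(m) = sqrt(2)*sqrt(m) (H(m) = sqrt(2*m) = sqrt(2)*sqrt(m))
z(Q) = 12 (z(Q) = 6*(sqrt(2)*sqrt(2)) = 6*2 = 12)
T(J, y) = 3/2 + 3*J + 13*y/4 (T(J, y) = (((0 + 12)*(y + J) + 6) + y)/4 = ((12*(J + y) + 6) + y)/4 = (((12*J + 12*y) + 6) + y)/4 = ((6 + 12*J + 12*y) + y)/4 = (6 + 12*J + 13*y)/4 = 3/2 + 3*J + 13*y/4)
T(S(-2, 0), 3)*x(22) = (3/2 + 3*(-2) + (13/4)*3)*17 = (3/2 - 6 + 39/4)*17 = (21/4)*17 = 357/4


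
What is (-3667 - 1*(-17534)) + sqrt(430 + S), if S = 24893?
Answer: 13867 + sqrt(25323) ≈ 14026.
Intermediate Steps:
(-3667 - 1*(-17534)) + sqrt(430 + S) = (-3667 - 1*(-17534)) + sqrt(430 + 24893) = (-3667 + 17534) + sqrt(25323) = 13867 + sqrt(25323)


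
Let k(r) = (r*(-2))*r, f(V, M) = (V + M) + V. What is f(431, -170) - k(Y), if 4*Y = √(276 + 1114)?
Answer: 3463/4 ≈ 865.75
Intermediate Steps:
f(V, M) = M + 2*V (f(V, M) = (M + V) + V = M + 2*V)
Y = √1390/4 (Y = √(276 + 1114)/4 = √1390/4 ≈ 9.3207)
k(r) = -2*r² (k(r) = (-2*r)*r = -2*r²)
f(431, -170) - k(Y) = (-170 + 2*431) - (-2)*(√1390/4)² = (-170 + 862) - (-2)*695/8 = 692 - 1*(-695/4) = 692 + 695/4 = 3463/4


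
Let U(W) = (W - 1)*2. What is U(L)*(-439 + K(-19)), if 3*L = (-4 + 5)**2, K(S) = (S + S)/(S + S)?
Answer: 584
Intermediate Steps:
K(S) = 1 (K(S) = (2*S)/((2*S)) = (2*S)*(1/(2*S)) = 1)
L = 1/3 (L = (-4 + 5)**2/3 = (1/3)*1**2 = (1/3)*1 = 1/3 ≈ 0.33333)
U(W) = -2 + 2*W (U(W) = (-1 + W)*2 = -2 + 2*W)
U(L)*(-439 + K(-19)) = (-2 + 2*(1/3))*(-439 + 1) = (-2 + 2/3)*(-438) = -4/3*(-438) = 584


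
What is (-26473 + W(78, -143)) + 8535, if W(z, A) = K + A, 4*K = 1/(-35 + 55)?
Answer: -1446479/80 ≈ -18081.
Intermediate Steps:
K = 1/80 (K = 1/(4*(-35 + 55)) = (¼)/20 = (¼)*(1/20) = 1/80 ≈ 0.012500)
W(z, A) = 1/80 + A
(-26473 + W(78, -143)) + 8535 = (-26473 + (1/80 - 143)) + 8535 = (-26473 - 11439/80) + 8535 = -2129279/80 + 8535 = -1446479/80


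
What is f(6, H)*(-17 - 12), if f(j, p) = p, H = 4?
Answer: -116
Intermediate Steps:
f(6, H)*(-17 - 12) = 4*(-17 - 12) = 4*(-29) = -116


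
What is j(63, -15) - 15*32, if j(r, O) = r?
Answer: -417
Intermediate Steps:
j(63, -15) - 15*32 = 63 - 15*32 = 63 - 480 = -417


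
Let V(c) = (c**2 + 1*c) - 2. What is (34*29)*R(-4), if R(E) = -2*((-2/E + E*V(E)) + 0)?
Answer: 77894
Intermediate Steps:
V(c) = -2 + c + c**2 (V(c) = (c**2 + c) - 2 = (c + c**2) - 2 = -2 + c + c**2)
R(E) = 4/E - 2*E*(-2 + E + E**2) (R(E) = -2*((-2/E + E*(-2 + E + E**2)) + 0) = -2*(-2/E + E*(-2 + E + E**2)) = 4/E - 2*E*(-2 + E + E**2))
(34*29)*R(-4) = (34*29)*(2*(2 + (-4)**2*(2 - 1*(-4) - 1*(-4)**2))/(-4)) = 986*(2*(-1/4)*(2 + 16*(2 + 4 - 1*16))) = 986*(2*(-1/4)*(2 + 16*(2 + 4 - 16))) = 986*(2*(-1/4)*(2 + 16*(-10))) = 986*(2*(-1/4)*(2 - 160)) = 986*(2*(-1/4)*(-158)) = 986*79 = 77894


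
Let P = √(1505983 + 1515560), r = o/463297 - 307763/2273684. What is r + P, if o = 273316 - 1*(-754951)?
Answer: 2195368551017/1053390976148 + 657*√7 ≈ 1740.3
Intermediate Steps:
o = 1028267 (o = 273316 + 754951 = 1028267)
r = 2195368551017/1053390976148 (r = 1028267/463297 - 307763/2273684 = 2195368551017/1053390976148 ≈ 2.0841)
P = 657*√7 (P = √3021543 = 657*√7 ≈ 1738.3)
r + P = 2195368551017/1053390976148 + 657*√7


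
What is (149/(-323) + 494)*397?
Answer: 63286961/323 ≈ 1.9593e+5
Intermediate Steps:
(149/(-323) + 494)*397 = (149*(-1/323) + 494)*397 = (-149/323 + 494)*397 = (159413/323)*397 = 63286961/323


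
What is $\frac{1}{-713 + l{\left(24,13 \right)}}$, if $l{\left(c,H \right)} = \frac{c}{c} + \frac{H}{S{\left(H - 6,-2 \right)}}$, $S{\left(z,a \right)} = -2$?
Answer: $- \frac{2}{1437} \approx -0.0013918$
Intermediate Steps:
$l{\left(c,H \right)} = 1 - \frac{H}{2}$ ($l{\left(c,H \right)} = \frac{c}{c} + \frac{H}{-2} = 1 + H \left(- \frac{1}{2}\right) = 1 - \frac{H}{2}$)
$\frac{1}{-713 + l{\left(24,13 \right)}} = \frac{1}{-713 + \left(1 - \frac{13}{2}\right)} = \frac{1}{-713 - \frac{11}{2}} = \frac{1}{- \frac{1437}{2}} = - \frac{2}{1437}$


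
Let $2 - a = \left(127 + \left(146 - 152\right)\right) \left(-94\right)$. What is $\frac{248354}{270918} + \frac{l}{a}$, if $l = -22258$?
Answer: $- \frac{89022715}{85610088} \approx -1.0399$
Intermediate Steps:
$a = 11376$ ($a = 2 - \left(127 + \left(146 - 152\right)\right) \left(-94\right) = 2 - \left(127 - 6\right) \left(-94\right) = 2 - 121 \left(-94\right) = 2 - -11374 = 2 + 11374 = 11376$)
$\frac{248354}{270918} + \frac{l}{a} = \frac{248354}{270918} - \frac{22258}{11376} = 248354 \cdot \frac{1}{270918} - \frac{11129}{5688} = \frac{124177}{135459} - \frac{11129}{5688} = - \frac{89022715}{85610088}$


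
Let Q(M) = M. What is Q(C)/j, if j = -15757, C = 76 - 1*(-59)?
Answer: -135/15757 ≈ -0.0085676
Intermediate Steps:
C = 135 (C = 76 + 59 = 135)
Q(C)/j = 135/(-15757) = 135*(-1/15757) = -135/15757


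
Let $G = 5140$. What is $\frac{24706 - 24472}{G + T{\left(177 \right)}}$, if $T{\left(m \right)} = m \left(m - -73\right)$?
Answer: $\frac{117}{24695} \approx 0.0047378$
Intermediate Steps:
$T{\left(m \right)} = m \left(73 + m\right)$ ($T{\left(m \right)} = m \left(m + \left(-26 + 99\right)\right) = m \left(m + 73\right) = m \left(73 + m\right)$)
$\frac{24706 - 24472}{G + T{\left(177 \right)}} = \frac{24706 - 24472}{5140 + 177 \left(73 + 177\right)} = \frac{234}{5140 + 177 \cdot 250} = \frac{234}{5140 + 44250} = \frac{234}{49390} = 234 \cdot \frac{1}{49390} = \frac{117}{24695}$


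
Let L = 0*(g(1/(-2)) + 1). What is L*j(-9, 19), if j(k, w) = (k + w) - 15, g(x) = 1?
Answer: 0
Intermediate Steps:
j(k, w) = -15 + k + w
L = 0 (L = 0*(1 + 1) = 0*2 = 0)
L*j(-9, 19) = 0*(-15 - 9 + 19) = 0*(-5) = 0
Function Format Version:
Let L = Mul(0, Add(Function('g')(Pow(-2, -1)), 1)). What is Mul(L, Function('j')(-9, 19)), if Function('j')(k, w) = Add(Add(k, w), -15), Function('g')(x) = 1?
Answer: 0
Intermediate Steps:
Function('j')(k, w) = Add(-15, k, w)
L = 0 (L = Mul(0, Add(1, 1)) = Mul(0, 2) = 0)
Mul(L, Function('j')(-9, 19)) = Mul(0, Add(-15, -9, 19)) = Mul(0, -5) = 0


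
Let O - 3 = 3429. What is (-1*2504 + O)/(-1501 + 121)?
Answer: -232/345 ≈ -0.67246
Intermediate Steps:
O = 3432 (O = 3 + 3429 = 3432)
(-1*2504 + O)/(-1501 + 121) = (-1*2504 + 3432)/(-1501 + 121) = (-2504 + 3432)/(-1380) = 928*(-1/1380) = -232/345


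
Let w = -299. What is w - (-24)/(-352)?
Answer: -13159/44 ≈ -299.07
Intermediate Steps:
w - (-24)/(-352) = -299 - (-24)/(-352) = -299 - (-24)*(-1)/352 = -299 - 1*3/44 = -299 - 3/44 = -13159/44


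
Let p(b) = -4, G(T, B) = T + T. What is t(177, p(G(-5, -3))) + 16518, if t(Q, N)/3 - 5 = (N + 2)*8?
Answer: 16485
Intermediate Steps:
G(T, B) = 2*T
t(Q, N) = 63 + 24*N (t(Q, N) = 15 + 3*((N + 2)*8) = 15 + 3*((2 + N)*8) = 15 + 3*(16 + 8*N) = 15 + (48 + 24*N) = 63 + 24*N)
t(177, p(G(-5, -3))) + 16518 = (63 + 24*(-4)) + 16518 = (63 - 96) + 16518 = -33 + 16518 = 16485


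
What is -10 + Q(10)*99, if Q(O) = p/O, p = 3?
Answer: 197/10 ≈ 19.700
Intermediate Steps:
Q(O) = 3/O
-10 + Q(10)*99 = -10 + (3/10)*99 = -10 + 297/10 = 197/10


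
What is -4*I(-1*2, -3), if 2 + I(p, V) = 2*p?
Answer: 24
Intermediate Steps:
I(p, V) = -2 + 2*p
-4*I(-1*2, -3) = -4*(-2 + 2*(-1*2)) = -4*(-2 + 2*(-2)) = -4*(-2 - 4) = -4*(-6) = 24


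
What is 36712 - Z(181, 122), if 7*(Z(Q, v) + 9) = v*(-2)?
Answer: 257291/7 ≈ 36756.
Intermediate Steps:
Z(Q, v) = -9 - 2*v/7 (Z(Q, v) = -9 + (v*(-2))/7 = -9 + (-2*v)/7 = -9 - 2*v/7)
36712 - Z(181, 122) = 36712 - (-9 - 2/7*122) = 36712 - (-9 - 244/7) = 36712 - 1*(-307/7) = 36712 + 307/7 = 257291/7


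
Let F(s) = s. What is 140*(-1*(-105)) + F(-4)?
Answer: 14696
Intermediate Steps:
140*(-1*(-105)) + F(-4) = 140*(-1*(-105)) - 4 = 140*105 - 4 = 14700 - 4 = 14696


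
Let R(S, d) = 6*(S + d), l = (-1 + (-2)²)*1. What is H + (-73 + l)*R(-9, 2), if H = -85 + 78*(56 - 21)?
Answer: 5585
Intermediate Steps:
H = 2645 (H = -85 + 78*35 = -85 + 2730 = 2645)
l = 3 (l = (-1 + 4)*1 = 3*1 = 3)
R(S, d) = 6*S + 6*d
H + (-73 + l)*R(-9, 2) = 2645 + (-73 + 3)*(6*(-9) + 6*2) = 2645 - 70*(-54 + 12) = 2645 - 70*(-42) = 2645 + 2940 = 5585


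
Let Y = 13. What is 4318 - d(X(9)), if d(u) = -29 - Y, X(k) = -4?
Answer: 4360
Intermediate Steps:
d(u) = -42 (d(u) = -29 - 1*13 = -29 - 13 = -42)
4318 - d(X(9)) = 4318 - 1*(-42) = 4318 + 42 = 4360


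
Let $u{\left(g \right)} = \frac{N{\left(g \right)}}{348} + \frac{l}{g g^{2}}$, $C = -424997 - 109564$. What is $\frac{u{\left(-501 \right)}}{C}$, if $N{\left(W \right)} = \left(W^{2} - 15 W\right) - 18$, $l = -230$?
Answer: $- \frac{5417751930923}{3898867191311538} \approx -0.0013896$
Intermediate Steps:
$C = -534561$ ($C = -424997 - 109564 = -534561$)
$N{\left(W \right)} = -18 + W^{2} - 15 W$
$u{\left(g \right)} = - \frac{3}{58} - \frac{230}{g^{3}} - \frac{5 g}{116} + \frac{g^{2}}{348}$ ($u{\left(g \right)} = \frac{-18 + g^{2} - 15 g}{348} - \frac{230}{g g^{2}} = \left(-18 + g^{2} - 15 g\right) \frac{1}{348} - \frac{230}{g^{3}} = \left(- \frac{3}{58} - \frac{5 g}{116} + \frac{g^{2}}{348}\right) - \frac{230}{g^{3}} = - \frac{3}{58} - \frac{230}{g^{3}} - \frac{5 g}{116} + \frac{g^{2}}{348}$)
$\frac{u{\left(-501 \right)}}{C} = \frac{\frac{1}{348} \frac{1}{-125751501} \left(-80040 + \left(-501\right)^{3} \left(-18 + \left(-501\right)^{2} - -7515\right)\right)}{-534561} = \frac{1}{348} \left(- \frac{1}{125751501}\right) \left(-80040 - 125751501 \left(-18 + 251001 + 7515\right)\right) \left(- \frac{1}{534561}\right) = \frac{1}{348} \left(- \frac{1}{125751501}\right) \left(-80040 - 32506511505498\right) \left(- \frac{1}{534561}\right) = \frac{1}{348} \left(- \frac{1}{125751501}\right) \left(-32506511585538\right) \left(- \frac{1}{534561}\right) = \frac{5417751930923}{7293587058} \left(- \frac{1}{534561}\right) = - \frac{5417751930923}{3898867191311538}$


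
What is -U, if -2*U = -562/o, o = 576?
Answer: -281/576 ≈ -0.48785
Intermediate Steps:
U = 281/576 (U = -(-281)/576 = -½*(-281/288) = 281/576 ≈ 0.48785)
-U = -1*281/576 = -281/576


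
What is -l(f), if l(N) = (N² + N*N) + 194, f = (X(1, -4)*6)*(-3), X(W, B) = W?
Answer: -842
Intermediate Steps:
f = -18 (f = (1*6)*(-3) = 6*(-3) = -18)
l(N) = 194 + 2*N² (l(N) = (N² + N²) + 194 = 2*N² + 194 = 194 + 2*N²)
-l(f) = -(194 + 2*(-18)²) = -(194 + 2*324) = -(194 + 648) = -1*842 = -842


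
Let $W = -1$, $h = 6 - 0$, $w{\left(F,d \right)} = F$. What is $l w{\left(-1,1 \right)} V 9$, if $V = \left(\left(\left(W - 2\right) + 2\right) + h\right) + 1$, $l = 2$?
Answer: $-108$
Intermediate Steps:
$h = 6$ ($h = 6 + 0 = 6$)
$V = 6$ ($V = \left(\left(\left(-1 - 2\right) + 2\right) + 6\right) + 1 = \left(\left(-3 + 2\right) + 6\right) + 1 = \left(-1 + 6\right) + 1 = 5 + 1 = 6$)
$l w{\left(-1,1 \right)} V 9 = 2 \left(-1\right) 6 \cdot 9 = \left(-2\right) 6 \cdot 9 = \left(-12\right) 9 = -108$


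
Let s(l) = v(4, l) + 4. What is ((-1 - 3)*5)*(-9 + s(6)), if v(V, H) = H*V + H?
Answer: -500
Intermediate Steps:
v(V, H) = H + H*V
s(l) = 4 + 5*l (s(l) = l*(1 + 4) + 4 = l*5 + 4 = 5*l + 4 = 4 + 5*l)
((-1 - 3)*5)*(-9 + s(6)) = ((-1 - 3)*5)*(-9 + (4 + 5*6)) = (-4*5)*(-9 + (4 + 30)) = -20*(-9 + 34) = -20*25 = -500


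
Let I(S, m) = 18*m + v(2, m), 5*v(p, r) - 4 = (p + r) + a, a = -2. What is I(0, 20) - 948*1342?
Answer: -6359256/5 ≈ -1.2719e+6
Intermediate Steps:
v(p, r) = 2/5 + p/5 + r/5 (v(p, r) = 4/5 + ((p + r) - 2)/5 = 4/5 + (-2 + p + r)/5 = 4/5 + (-2/5 + p/5 + r/5) = 2/5 + p/5 + r/5)
I(S, m) = 4/5 + 91*m/5 (I(S, m) = 18*m + (2/5 + (1/5)*2 + m/5) = 18*m + (2/5 + 2/5 + m/5) = 18*m + (4/5 + m/5) = 4/5 + 91*m/5)
I(0, 20) - 948*1342 = (4/5 + (91/5)*20) - 948*1342 = (4/5 + 364) - 1272216 = 1824/5 - 1272216 = -6359256/5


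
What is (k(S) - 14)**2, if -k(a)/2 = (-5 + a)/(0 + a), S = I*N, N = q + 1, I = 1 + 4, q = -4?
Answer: 2500/9 ≈ 277.78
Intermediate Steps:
I = 5
N = -3 (N = -4 + 1 = -3)
S = -15 (S = 5*(-3) = -15)
k(a) = -2*(-5 + a)/a (k(a) = -2*(-5 + a)/(0 + a) = -2*(-5 + a)/a)
(k(S) - 14)**2 = ((-2 + 10/(-15)) - 14)**2 = ((-2 + 10*(-1/15)) - 14)**2 = ((-2 - 2/3) - 14)**2 = (-8/3 - 14)**2 = (-50/3)**2 = 2500/9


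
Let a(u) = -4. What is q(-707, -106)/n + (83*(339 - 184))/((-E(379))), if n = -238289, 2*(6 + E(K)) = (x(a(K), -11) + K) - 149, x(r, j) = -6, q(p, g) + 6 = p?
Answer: -3065512407/25258634 ≈ -121.36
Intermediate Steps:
q(p, g) = -6 + p
E(K) = -167/2 + K/2 (E(K) = -6 + ((-6 + K) - 149)/2 = -6 + (-155 + K)/2 = -6 + (-155/2 + K/2) = -167/2 + K/2)
q(-707, -106)/n + (83*(339 - 184))/((-E(379))) = (-6 - 707)/(-238289) + (83*(339 - 184))/((-(-167/2 + (1/2)*379))) = -713*(-1/238289) + (83*155)/((-(-167/2 + 379/2))) = 713/238289 + 12865/((-1*106)) = 713/238289 + 12865/(-106) = 713/238289 + 12865*(-1/106) = 713/238289 - 12865/106 = -3065512407/25258634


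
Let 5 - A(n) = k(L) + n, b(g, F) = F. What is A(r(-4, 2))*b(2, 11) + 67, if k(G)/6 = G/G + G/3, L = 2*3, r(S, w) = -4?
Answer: -32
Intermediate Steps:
L = 6
k(G) = 6 + 2*G (k(G) = 6*(G/G + G/3) = 6*(1 + G*(⅓)) = 6*(1 + G/3) = 6 + 2*G)
A(n) = -13 - n (A(n) = 5 - ((6 + 2*6) + n) = 5 - ((6 + 12) + n) = 5 - (18 + n) = 5 + (-18 - n) = -13 - n)
A(r(-4, 2))*b(2, 11) + 67 = (-13 - 1*(-4))*11 + 67 = (-13 + 4)*11 + 67 = -9*11 + 67 = -99 + 67 = -32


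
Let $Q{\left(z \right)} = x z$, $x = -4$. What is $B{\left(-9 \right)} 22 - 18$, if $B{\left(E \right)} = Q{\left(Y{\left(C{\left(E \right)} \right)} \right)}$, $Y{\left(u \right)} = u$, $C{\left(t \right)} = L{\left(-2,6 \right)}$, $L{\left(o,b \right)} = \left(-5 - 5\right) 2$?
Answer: $1742$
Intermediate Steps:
$L{\left(o,b \right)} = -20$ ($L{\left(o,b \right)} = \left(-10\right) 2 = -20$)
$C{\left(t \right)} = -20$
$Q{\left(z \right)} = - 4 z$
$B{\left(E \right)} = 80$ ($B{\left(E \right)} = \left(-4\right) \left(-20\right) = 80$)
$B{\left(-9 \right)} 22 - 18 = 80 \cdot 22 - 18 = 1760 - 18 = 1742$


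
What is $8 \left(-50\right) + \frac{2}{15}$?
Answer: $- \frac{5998}{15} \approx -399.87$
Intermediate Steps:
$8 \left(-50\right) + \frac{2}{15} = -400 + 2 \cdot \frac{1}{15} = -400 + \frac{2}{15} = - \frac{5998}{15}$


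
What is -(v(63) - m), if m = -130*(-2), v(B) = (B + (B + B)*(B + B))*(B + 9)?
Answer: -1147348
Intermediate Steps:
v(B) = (9 + B)*(B + 4*B²) (v(B) = (B + (2*B)*(2*B))*(9 + B) = (B + 4*B²)*(9 + B) = (9 + B)*(B + 4*B²))
m = 260
-(v(63) - m) = -(63*(9 + 4*63² + 37*63) - 1*260) = -(63*(9 + 4*3969 + 2331) - 260) = -(63*(9 + 15876 + 2331) - 260) = -(63*18216 - 260) = -(1147608 - 260) = -1*1147348 = -1147348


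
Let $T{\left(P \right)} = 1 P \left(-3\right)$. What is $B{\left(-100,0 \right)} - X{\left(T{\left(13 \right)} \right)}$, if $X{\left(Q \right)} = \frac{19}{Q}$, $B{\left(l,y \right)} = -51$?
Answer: $- \frac{1970}{39} \approx -50.513$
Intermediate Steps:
$T{\left(P \right)} = - 3 P$ ($T{\left(P \right)} = P \left(-3\right) = - 3 P$)
$B{\left(-100,0 \right)} - X{\left(T{\left(13 \right)} \right)} = -51 - \frac{19}{\left(-3\right) 13} = -51 - \frac{19}{-39} = -51 - 19 \left(- \frac{1}{39}\right) = -51 - - \frac{19}{39} = -51 + \frac{19}{39} = - \frac{1970}{39}$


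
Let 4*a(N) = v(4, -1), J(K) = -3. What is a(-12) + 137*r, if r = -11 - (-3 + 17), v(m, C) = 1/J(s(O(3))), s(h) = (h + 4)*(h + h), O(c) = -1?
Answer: -41101/12 ≈ -3425.1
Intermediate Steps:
s(h) = 2*h*(4 + h) (s(h) = (4 + h)*(2*h) = 2*h*(4 + h))
v(m, C) = -1/3 (v(m, C) = 1/(-3) = -1/3)
a(N) = -1/12 (a(N) = (1/4)*(-1/3) = -1/12)
r = -25 (r = -11 - 1*14 = -11 - 14 = -25)
a(-12) + 137*r = -1/12 + 137*(-25) = -1/12 - 3425 = -41101/12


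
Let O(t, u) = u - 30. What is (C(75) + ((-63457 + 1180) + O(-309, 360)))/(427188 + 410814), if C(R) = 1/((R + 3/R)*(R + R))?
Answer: -697275431/9432550512 ≈ -0.073922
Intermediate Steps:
O(t, u) = -30 + u
C(R) = 1/(2*R*(R + 3/R)) (C(R) = 1/((R + 3/R)*(2*R)) = 1/(2*R*(R + 3/R)))
(C(75) + ((-63457 + 1180) + O(-309, 360)))/(427188 + 410814) = (1/(2*(3 + 75²)) + ((-63457 + 1180) + (-30 + 360)))/(427188 + 410814) = (1/(2*(3 + 5625)) + (-62277 + 330))/838002 = ((½)/5628 - 61947)*(1/838002) = ((½)*(1/5628) - 61947)*(1/838002) = (1/11256 - 61947)*(1/838002) = -697275431/11256*1/838002 = -697275431/9432550512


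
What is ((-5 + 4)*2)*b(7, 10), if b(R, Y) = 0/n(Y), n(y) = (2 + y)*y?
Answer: 0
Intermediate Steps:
n(y) = y*(2 + y)
b(R, Y) = 0 (b(R, Y) = 0/((Y*(2 + Y))) = 0*(1/(Y*(2 + Y))) = 0)
((-5 + 4)*2)*b(7, 10) = ((-5 + 4)*2)*0 = -1*2*0 = -2*0 = 0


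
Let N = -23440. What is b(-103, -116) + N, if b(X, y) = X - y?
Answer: -23427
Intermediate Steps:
b(-103, -116) + N = (-103 - 1*(-116)) - 23440 = (-103 + 116) - 23440 = 13 - 23440 = -23427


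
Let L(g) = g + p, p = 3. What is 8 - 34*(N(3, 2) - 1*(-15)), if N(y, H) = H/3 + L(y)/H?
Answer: -1880/3 ≈ -626.67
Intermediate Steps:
L(g) = 3 + g (L(g) = g + 3 = 3 + g)
N(y, H) = H/3 + (3 + y)/H
8 - 34*(N(3, 2) - 1*(-15)) = 8 - 34*((3 + 3 + (⅓)*2²)/2 - 1*(-15)) = 8 - 34*((3 + 3 + (⅓)*4)/2 + 15) = 8 - 34*((3 + 3 + 4/3)/2 + 15) = 8 - 34*((½)*(22/3) + 15) = 8 - 34*(11/3 + 15) = 8 - 34*56/3 = 8 - 1904/3 = -1880/3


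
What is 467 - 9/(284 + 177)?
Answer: 215278/461 ≈ 466.98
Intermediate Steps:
467 - 9/(284 + 177) = 467 - 9/461 = 215278/461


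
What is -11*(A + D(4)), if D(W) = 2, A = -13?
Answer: 121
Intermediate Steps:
-11*(A + D(4)) = -11*(-13 + 2) = -11*(-11) = 121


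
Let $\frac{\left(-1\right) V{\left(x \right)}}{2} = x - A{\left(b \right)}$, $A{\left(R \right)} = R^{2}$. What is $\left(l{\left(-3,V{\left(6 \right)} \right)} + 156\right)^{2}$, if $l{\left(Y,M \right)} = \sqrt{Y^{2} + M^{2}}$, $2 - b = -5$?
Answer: $\left(156 + \sqrt{7405}\right)^{2} \approx 58589.0$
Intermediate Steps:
$b = 7$ ($b = 2 - -5 = 2 + 5 = 7$)
$V{\left(x \right)} = 98 - 2 x$ ($V{\left(x \right)} = - 2 \left(x - 7^{2}\right) = - 2 \left(x - 49\right) = - 2 \left(-49 + x\right) = 98 - 2 x$)
$l{\left(Y,M \right)} = \sqrt{M^{2} + Y^{2}}$
$\left(l{\left(-3,V{\left(6 \right)} \right)} + 156\right)^{2} = \left(\sqrt{\left(98 - 12\right)^{2} + \left(-3\right)^{2}} + 156\right)^{2} = \left(\sqrt{\left(98 - 12\right)^{2} + 9} + 156\right)^{2} = \left(\sqrt{86^{2} + 9} + 156\right)^{2} = \left(\sqrt{7396 + 9} + 156\right)^{2} = \left(\sqrt{7405} + 156\right)^{2} = \left(156 + \sqrt{7405}\right)^{2}$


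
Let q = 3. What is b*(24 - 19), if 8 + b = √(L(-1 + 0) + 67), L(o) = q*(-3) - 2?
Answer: -40 + 10*√14 ≈ -2.5834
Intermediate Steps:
L(o) = -11 (L(o) = 3*(-3) - 2 = -9 - 2 = -11)
b = -8 + 2*√14 (b = -8 + √(-11 + 67) = -8 + √56 = -8 + 2*√14 ≈ -0.51669)
b*(24 - 19) = (-8 + 2*√14)*(24 - 19) = (-8 + 2*√14)*5 = -40 + 10*√14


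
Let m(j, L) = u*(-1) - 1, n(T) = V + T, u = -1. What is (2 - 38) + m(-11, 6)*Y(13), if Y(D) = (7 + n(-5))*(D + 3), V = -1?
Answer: -36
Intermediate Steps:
n(T) = -1 + T
m(j, L) = 0 (m(j, L) = -1*(-1) - 1 = 1 - 1 = 0)
Y(D) = 3 + D (Y(D) = (7 + (-1 - 5))*(D + 3) = (7 - 6)*(3 + D) = 1*(3 + D) = 3 + D)
(2 - 38) + m(-11, 6)*Y(13) = (2 - 38) + 0*(3 + 13) = -36 + 0*16 = -36 + 0 = -36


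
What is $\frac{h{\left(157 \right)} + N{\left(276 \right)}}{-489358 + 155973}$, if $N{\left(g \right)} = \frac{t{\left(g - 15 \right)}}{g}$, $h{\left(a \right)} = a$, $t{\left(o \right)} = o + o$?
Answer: $- \frac{7309}{15335710} \approx -0.0004766$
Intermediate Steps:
$t{\left(o \right)} = 2 o$
$N{\left(g \right)} = \frac{-30 + 2 g}{g}$ ($N{\left(g \right)} = \frac{2 \left(g - 15\right)}{g} = \frac{2 \left(-15 + g\right)}{g} = \frac{-30 + 2 g}{g}$)
$\frac{h{\left(157 \right)} + N{\left(276 \right)}}{-489358 + 155973} = \frac{157 + \left(2 - \frac{30}{276}\right)}{-489358 + 155973} = \frac{157 + \left(2 - \frac{5}{46}\right)}{-333385} = \left(157 + \left(2 - \frac{5}{46}\right)\right) \left(- \frac{1}{333385}\right) = \left(157 + \frac{87}{46}\right) \left(- \frac{1}{333385}\right) = \frac{7309}{46} \left(- \frac{1}{333385}\right) = - \frac{7309}{15335710}$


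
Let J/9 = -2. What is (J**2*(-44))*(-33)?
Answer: 470448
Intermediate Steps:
J = -18 (J = 9*(-2) = -18)
(J**2*(-44))*(-33) = ((-18)**2*(-44))*(-33) = (324*(-44))*(-33) = -14256*(-33) = 470448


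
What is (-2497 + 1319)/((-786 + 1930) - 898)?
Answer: -589/123 ≈ -4.7886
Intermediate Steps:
(-2497 + 1319)/((-786 + 1930) - 898) = -1178/(1144 - 898) = -1178/246 = -1178*1/246 = -589/123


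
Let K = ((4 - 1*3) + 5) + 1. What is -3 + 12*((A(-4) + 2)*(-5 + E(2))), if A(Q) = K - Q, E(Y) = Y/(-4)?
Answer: -861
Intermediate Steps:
E(Y) = -Y/4 (E(Y) = Y*(-1/4) = -Y/4)
K = 7 (K = ((4 - 3) + 5) + 1 = (1 + 5) + 1 = 6 + 1 = 7)
A(Q) = 7 - Q
-3 + 12*((A(-4) + 2)*(-5 + E(2))) = -3 + 12*(((7 - 1*(-4)) + 2)*(-5 - 1/4*2)) = -3 + 12*(((7 + 4) + 2)*(-5 - 1/2)) = -3 + 12*((11 + 2)*(-11/2)) = -3 + 12*(13*(-11/2)) = -3 + 12*(-143/2) = -3 - 858 = -861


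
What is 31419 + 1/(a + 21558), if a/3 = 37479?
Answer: 4209988906/133995 ≈ 31419.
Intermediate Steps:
a = 112437 (a = 3*37479 = 112437)
31419 + 1/(a + 21558) = 31419 + 1/(112437 + 21558) = 31419 + 1/133995 = 4209988906/133995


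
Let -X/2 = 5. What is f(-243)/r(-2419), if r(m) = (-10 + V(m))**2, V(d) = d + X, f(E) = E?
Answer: -3/73441 ≈ -4.0849e-5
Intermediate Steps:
X = -10 (X = -2*5 = -10)
V(d) = -10 + d (V(d) = d - 10 = -10 + d)
r(m) = (-20 + m)**2 (r(m) = (-10 + (-10 + m))**2 = (-20 + m)**2)
f(-243)/r(-2419) = -243/(-20 - 2419)**2 = -243/((-2439)**2) = -243/5948721 = -243*1/5948721 = -3/73441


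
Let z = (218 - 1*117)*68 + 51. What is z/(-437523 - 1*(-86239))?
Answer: -6919/351284 ≈ -0.019696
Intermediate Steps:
z = 6919 (z = (218 - 117)*68 + 51 = 101*68 + 51 = 6868 + 51 = 6919)
z/(-437523 - 1*(-86239)) = 6919/(-437523 - 1*(-86239)) = 6919/(-437523 + 86239) = 6919/(-351284) = 6919*(-1/351284) = -6919/351284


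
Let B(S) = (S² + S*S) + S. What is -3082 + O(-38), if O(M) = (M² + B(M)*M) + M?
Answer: -109976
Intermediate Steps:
B(S) = S + 2*S² (B(S) = (S² + S²) + S = 2*S² + S = S + 2*S²)
O(M) = M + M² + M²*(1 + 2*M) (O(M) = (M² + (M*(1 + 2*M))*M) + M = (M² + M²*(1 + 2*M)) + M = M + M² + M²*(1 + 2*M))
-3082 + O(-38) = -3082 - 38*(1 - 38 - 38*(1 + 2*(-38))) = -3082 - 38*(1 - 38 - 38*(1 - 76)) = -3082 - 38*(1 - 38 - 38*(-75)) = -3082 - 38*(1 - 38 + 2850) = -3082 - 38*2813 = -3082 - 106894 = -109976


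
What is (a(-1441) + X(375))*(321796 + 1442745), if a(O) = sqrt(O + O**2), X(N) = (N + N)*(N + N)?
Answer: 992554312500 + 21174492*sqrt(14410) ≈ 9.9510e+11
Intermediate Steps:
X(N) = 4*N**2 (X(N) = (2*N)*(2*N) = 4*N**2)
(a(-1441) + X(375))*(321796 + 1442745) = (sqrt(-1441*(1 - 1441)) + 4*375**2)*(321796 + 1442745) = (sqrt(-1441*(-1440)) + 4*140625)*1764541 = (sqrt(2075040) + 562500)*1764541 = (12*sqrt(14410) + 562500)*1764541 = (562500 + 12*sqrt(14410))*1764541 = 992554312500 + 21174492*sqrt(14410)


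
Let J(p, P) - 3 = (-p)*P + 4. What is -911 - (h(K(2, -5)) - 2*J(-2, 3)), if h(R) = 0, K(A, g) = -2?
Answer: -885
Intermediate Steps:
J(p, P) = 7 - P*p (J(p, P) = 3 + ((-p)*P + 4) = 3 + (-P*p + 4) = 3 + (4 - P*p) = 7 - P*p)
-911 - (h(K(2, -5)) - 2*J(-2, 3)) = -911 - (0 - 2*(7 - 1*3*(-2))) = -911 - (0 - 2*(7 + 6)) = -911 - (0 - 2*13) = -911 - (0 - 26) = -911 - 1*(-26) = -911 + 26 = -885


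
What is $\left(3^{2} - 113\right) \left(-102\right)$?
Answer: $10608$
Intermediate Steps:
$\left(3^{2} - 113\right) \left(-102\right) = \left(9 - 113\right) \left(-102\right) = \left(-104\right) \left(-102\right) = 10608$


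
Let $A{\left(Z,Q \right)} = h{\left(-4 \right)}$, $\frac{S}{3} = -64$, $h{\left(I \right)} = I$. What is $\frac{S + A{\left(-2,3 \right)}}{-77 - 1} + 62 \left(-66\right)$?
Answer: $- \frac{159490}{39} \approx -4089.5$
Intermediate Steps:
$S = -192$ ($S = 3 \left(-64\right) = -192$)
$A{\left(Z,Q \right)} = -4$
$\frac{S + A{\left(-2,3 \right)}}{-77 - 1} + 62 \left(-66\right) = \frac{-192 - 4}{-77 - 1} + 62 \left(-66\right) = - \frac{196}{-78} - 4092 = \left(-196\right) \left(- \frac{1}{78}\right) - 4092 = \frac{98}{39} - 4092 = - \frac{159490}{39}$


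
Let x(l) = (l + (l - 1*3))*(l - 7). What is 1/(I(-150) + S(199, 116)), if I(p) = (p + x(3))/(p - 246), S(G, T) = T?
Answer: 22/2561 ≈ 0.0085904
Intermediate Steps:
x(l) = (-7 + l)*(-3 + 2*l) (x(l) = (l + (l - 3))*(-7 + l) = (l + (-3 + l))*(-7 + l) = (-3 + 2*l)*(-7 + l) = (-7 + l)*(-3 + 2*l))
I(p) = (-12 + p)/(-246 + p) (I(p) = (p + (21 - 17*3 + 2*3**2))/(p - 246) = (p + (21 - 51 + 2*9))/(-246 + p) = (p + (21 - 51 + 18))/(-246 + p) = (p - 12)/(-246 + p) = (-12 + p)/(-246 + p))
1/(I(-150) + S(199, 116)) = 1/((-12 - 150)/(-246 - 150) + 116) = 1/(-162/(-396) + 116) = 1/(-1/396*(-162) + 116) = 1/(9/22 + 116) = 1/(2561/22) = 22/2561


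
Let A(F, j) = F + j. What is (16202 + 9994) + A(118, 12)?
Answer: 26326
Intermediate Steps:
(16202 + 9994) + A(118, 12) = (16202 + 9994) + (118 + 12) = 26196 + 130 = 26326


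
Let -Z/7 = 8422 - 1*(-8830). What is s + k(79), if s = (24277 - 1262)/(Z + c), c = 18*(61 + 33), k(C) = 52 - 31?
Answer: 2477497/119072 ≈ 20.807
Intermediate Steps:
Z = -120764 (Z = -7*(8422 - 1*(-8830)) = -7*(8422 + 8830) = -7*17252 = -120764)
k(C) = 21
c = 1692 (c = 18*94 = 1692)
s = -23015/119072 (s = (24277 - 1262)/(-120764 + 1692) = 23015/(-119072) = 23015*(-1/119072) = -23015/119072 ≈ -0.19329)
s + k(79) = -23015/119072 + 21 = 2477497/119072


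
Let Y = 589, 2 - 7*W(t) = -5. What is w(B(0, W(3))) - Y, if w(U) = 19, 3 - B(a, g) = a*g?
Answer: -570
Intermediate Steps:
W(t) = 1 (W(t) = 2/7 - 1/7*(-5) = 2/7 + 5/7 = 1)
B(a, g) = 3 - a*g
w(B(0, W(3))) - Y = 19 - 1*589 = 19 - 589 = -570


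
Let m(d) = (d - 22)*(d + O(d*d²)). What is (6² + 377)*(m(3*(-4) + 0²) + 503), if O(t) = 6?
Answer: 291991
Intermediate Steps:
m(d) = (-22 + d)*(6 + d) (m(d) = (d - 22)*(d + 6) = (-22 + d)*(6 + d))
(6² + 377)*(m(3*(-4) + 0²) + 503) = (6² + 377)*((-132 + (3*(-4) + 0²)² - 16*(3*(-4) + 0²)) + 503) = (36 + 377)*((-132 + (-12 + 0)² - 16*(-12 + 0)) + 503) = 413*((-132 + (-12)² - 16*(-12)) + 503) = 413*((-132 + 144 + 192) + 503) = 413*(204 + 503) = 413*707 = 291991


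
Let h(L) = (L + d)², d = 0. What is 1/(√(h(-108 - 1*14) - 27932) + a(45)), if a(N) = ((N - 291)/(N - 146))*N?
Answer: 559035/127823774 - 10201*I*√3262/127823774 ≈ 0.0043735 - 0.004558*I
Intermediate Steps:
a(N) = N*(-291 + N)/(-146 + N) (a(N) = ((-291 + N)/(-146 + N))*N = N*(-291 + N)/(-146 + N))
h(L) = L² (h(L) = (L + 0)² = L²)
1/(√(h(-108 - 1*14) - 27932) + a(45)) = 1/(√((-108 - 1*14)² - 27932) + 45*(-291 + 45)/(-146 + 45)) = 1/(√((-108 - 14)² - 27932) + 45*(-246)/(-101)) = 1/(√((-122)² - 27932) + 45*(-1/101)*(-246)) = 1/(√(14884 - 27932) + 11070/101) = 1/(√(-13048) + 11070/101) = 1/(2*I*√3262 + 11070/101) = 1/(11070/101 + 2*I*√3262)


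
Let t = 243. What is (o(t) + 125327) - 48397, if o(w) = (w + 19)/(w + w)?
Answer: 18694121/243 ≈ 76931.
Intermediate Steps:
o(w) = (19 + w)/(2*w) (o(w) = (19 + w)/((2*w)) = (19 + w)*(1/(2*w)) = (19 + w)/(2*w))
(o(t) + 125327) - 48397 = ((½)*(19 + 243)/243 + 125327) - 48397 = ((½)*(1/243)*262 + 125327) - 48397 = (131/243 + 125327) - 48397 = 30454592/243 - 48397 = 18694121/243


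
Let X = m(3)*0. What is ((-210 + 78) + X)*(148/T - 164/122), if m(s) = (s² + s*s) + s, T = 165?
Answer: 18008/305 ≈ 59.043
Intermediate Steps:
m(s) = s + 2*s² (m(s) = (s² + s²) + s = 2*s² + s = s + 2*s²)
X = 0 (X = (3*(1 + 2*3))*0 = (3*(1 + 6))*0 = (3*7)*0 = 21*0 = 0)
((-210 + 78) + X)*(148/T - 164/122) = ((-210 + 78) + 0)*(148/165 - 164/122) = (-132 + 0)*(148*(1/165) - 164*1/122) = -132*(148/165 - 82/61) = -132*(-4502/10065) = 18008/305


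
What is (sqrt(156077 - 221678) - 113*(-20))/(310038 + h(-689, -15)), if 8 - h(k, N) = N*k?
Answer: 2260/299711 + 3*I*sqrt(7289)/299711 ≈ 0.0075406 + 0.00085458*I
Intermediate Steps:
h(k, N) = 8 - N*k
(sqrt(156077 - 221678) - 113*(-20))/(310038 + h(-689, -15)) = (sqrt(156077 - 221678) - 113*(-20))/(310038 + (8 - 1*(-15)*(-689))) = (sqrt(-65601) + 2260)/(310038 + (8 - 10335)) = (3*I*sqrt(7289) + 2260)/(310038 - 10327) = (2260 + 3*I*sqrt(7289))/299711 = (2260 + 3*I*sqrt(7289))*(1/299711) = 2260/299711 + 3*I*sqrt(7289)/299711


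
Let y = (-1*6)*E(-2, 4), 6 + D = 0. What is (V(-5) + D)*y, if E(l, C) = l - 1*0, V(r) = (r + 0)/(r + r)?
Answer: -66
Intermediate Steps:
D = -6 (D = -6 + 0 = -6)
V(r) = 1/2 (V(r) = r/((2*r)) = r*(1/(2*r)) = 1/2)
E(l, C) = l (E(l, C) = l + 0 = l)
y = 12 (y = -1*6*(-2) = -6*(-2) = 12)
(V(-5) + D)*y = (1/2 - 6)*12 = -11/2*12 = -66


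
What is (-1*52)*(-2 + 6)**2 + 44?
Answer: -788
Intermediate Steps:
(-1*52)*(-2 + 6)**2 + 44 = -52*4**2 + 44 = -52*16 + 44 = -832 + 44 = -788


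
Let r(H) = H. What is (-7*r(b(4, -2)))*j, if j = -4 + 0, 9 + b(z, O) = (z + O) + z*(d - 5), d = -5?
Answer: -1316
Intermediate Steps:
b(z, O) = -9 + O - 9*z (b(z, O) = -9 + ((z + O) + z*(-5 - 5)) = -9 + ((O + z) + z*(-10)) = -9 + ((O + z) - 10*z) = -9 + (O - 9*z) = -9 + O - 9*z)
j = -4
(-7*r(b(4, -2)))*j = -7*(-9 - 2 - 9*4)*(-4) = -7*(-9 - 2 - 36)*(-4) = -7*(-47)*(-4) = 329*(-4) = -1316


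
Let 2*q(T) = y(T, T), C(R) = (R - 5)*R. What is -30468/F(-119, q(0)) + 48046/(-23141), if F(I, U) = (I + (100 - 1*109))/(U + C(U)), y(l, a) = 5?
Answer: -2650124843/2962048 ≈ -894.69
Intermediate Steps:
C(R) = R*(-5 + R) (C(R) = (-5 + R)*R = R*(-5 + R))
q(T) = 5/2 (q(T) = (½)*5 = 5/2)
F(I, U) = (-9 + I)/(U + U*(-5 + U)) (F(I, U) = (I + (100 - 1*109))/(U + U*(-5 + U)) = (I + (100 - 109))/(U + U*(-5 + U)) = (I - 9)/(U + U*(-5 + U)) = (-9 + I)/(U + U*(-5 + U)))
-30468/F(-119, q(0)) + 48046/(-23141) = -30468*5*(-4 + 5/2)/(2*(-9 - 119)) + 48046/(-23141) = -30468/((⅖)*(-128)/(-3/2)) + 48046*(-1/23141) = -30468/((⅖)*(-⅔)*(-128)) - 48046/23141 = -30468/512/15 - 48046/23141 = -30468*15/512 - 48046/23141 = -114255/128 - 48046/23141 = -2650124843/2962048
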